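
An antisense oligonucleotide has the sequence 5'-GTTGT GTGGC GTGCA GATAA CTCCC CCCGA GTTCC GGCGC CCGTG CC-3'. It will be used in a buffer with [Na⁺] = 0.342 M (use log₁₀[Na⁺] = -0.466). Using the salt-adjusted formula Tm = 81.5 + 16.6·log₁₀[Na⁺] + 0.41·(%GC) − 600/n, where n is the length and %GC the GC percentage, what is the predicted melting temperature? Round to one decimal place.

88.9°C

Length n = 47. Base counts: G=15, C=17, A=5, T=10
G+C = 32, so %GC = 32/47 × 100 = 68.085%
Salt term: 16.6 × (-0.466) = -7.736
GC term: 0.41 × 68.085 = 27.915; length term: −600/47 = −12.766
Tm = 81.5 + (-7.736) + 27.915 − 12.766 = 88.913 → 88.9°C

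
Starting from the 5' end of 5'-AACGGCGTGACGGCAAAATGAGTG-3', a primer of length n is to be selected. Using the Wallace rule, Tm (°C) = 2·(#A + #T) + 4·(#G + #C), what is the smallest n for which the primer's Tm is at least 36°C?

First 10 bases: AACGGCGTGA → Tm = 32°C (< 36°C)
First 11 bases: AACGGCGTGAC → Tm = 36°C (≥ 36°C)
Since every base adds ≥2°C, Tm only increases with n, so the threshold is first crossed at n = 11.

n = 11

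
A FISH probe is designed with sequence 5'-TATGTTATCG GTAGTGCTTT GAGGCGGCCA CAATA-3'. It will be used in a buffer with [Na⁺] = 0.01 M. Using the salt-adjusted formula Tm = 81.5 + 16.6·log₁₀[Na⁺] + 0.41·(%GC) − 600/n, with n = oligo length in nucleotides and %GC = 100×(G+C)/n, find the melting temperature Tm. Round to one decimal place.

49.9°C

Length n = 35. Scanning the sequence gives T=11, C=6, G=10, A=8.
G+C = 16, so %GC = 16/35 × 100 = 45.714%
Salt term: 16.6 × (-2) = -33.2
GC term: 0.41 × 45.714 = 18.743; length term: −600/35 = −17.143
Tm = 81.5 + (-33.2) + 18.743 − 17.143 = 49.9 → 49.9°C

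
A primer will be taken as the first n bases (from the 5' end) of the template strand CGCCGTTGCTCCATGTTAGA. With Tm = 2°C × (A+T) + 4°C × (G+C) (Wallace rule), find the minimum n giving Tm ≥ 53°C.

First 16 bases: CGCCGTTGCTCCATGT → Tm = 52°C (< 53°C)
First 17 bases: CGCCGTTGCTCCATGTT → Tm = 54°C (≥ 53°C)
Since every base adds ≥2°C, Tm only increases with n, so the threshold is first crossed at n = 17.

n = 17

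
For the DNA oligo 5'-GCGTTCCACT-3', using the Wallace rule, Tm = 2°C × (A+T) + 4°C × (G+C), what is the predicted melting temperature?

Scanning the sequence gives C=4, A=1, G=2, T=3.
AT pairs contribute 4, GC pairs contribute 6.
Tm = 2(4) + 4(6) = 8 + 24 = 32°C

32°C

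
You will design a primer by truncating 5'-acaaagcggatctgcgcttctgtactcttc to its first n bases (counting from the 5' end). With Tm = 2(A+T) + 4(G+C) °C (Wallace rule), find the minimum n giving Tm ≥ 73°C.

n = 25

First 24 bases: ACAAAGCGGATCTGCGCTTCTGTA → Tm = 72°C (< 73°C)
First 25 bases: ACAAAGCGGATCTGCGCTTCTGTAC → Tm = 76°C (≥ 73°C)
Since every base adds ≥2°C, Tm only increases with n, so the threshold is first crossed at n = 25.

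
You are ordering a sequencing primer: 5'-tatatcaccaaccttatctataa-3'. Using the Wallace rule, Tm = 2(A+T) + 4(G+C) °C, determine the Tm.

58°C

A=9, C=6, T=8, G=0
A+T = 17, G+C = 6
Tm = 2(17) + 4(6) = 34 + 24 = 58°C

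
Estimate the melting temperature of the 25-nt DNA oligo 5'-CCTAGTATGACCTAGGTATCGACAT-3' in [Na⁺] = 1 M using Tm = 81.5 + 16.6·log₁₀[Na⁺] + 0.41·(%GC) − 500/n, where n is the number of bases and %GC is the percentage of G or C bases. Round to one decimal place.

79.5°C

Length n = 25. Scanning the sequence gives T=7, G=5, C=6, A=7.
G+C = 11, so %GC = 11/25 × 100 = 44%
Salt term: 16.6 × (0) = 0
GC term: 0.41 × 44 = 18.04; length term: −500/25 = −20
Tm = 81.5 + (0) + 18.04 − 20 = 79.54 → 79.5°C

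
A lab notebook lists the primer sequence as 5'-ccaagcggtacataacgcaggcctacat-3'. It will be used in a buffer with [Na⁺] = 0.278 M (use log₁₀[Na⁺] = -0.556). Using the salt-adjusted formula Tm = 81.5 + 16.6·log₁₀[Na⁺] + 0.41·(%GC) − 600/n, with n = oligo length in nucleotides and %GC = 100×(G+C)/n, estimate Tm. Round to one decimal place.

Length n = 28. Counting bases: G=6, T=4, C=9, A=9
G+C = 15, so %GC = 15/28 × 100 = 53.571%
Salt term: 16.6 × (-0.556) = -9.23
GC term: 0.41 × 53.571 = 21.964; length term: −600/28 = −21.429
Tm = 81.5 + (-9.23) + 21.964 − 21.429 = 72.805 → 72.8°C

72.8°C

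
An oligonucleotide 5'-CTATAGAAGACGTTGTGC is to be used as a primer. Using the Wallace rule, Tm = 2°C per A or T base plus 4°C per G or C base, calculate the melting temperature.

52°C

Base counts: C=3, T=5, G=5, A=5
AT pairs contribute 10, GC pairs contribute 8.
Tm = 2(10) + 4(8) = 20 + 32 = 52°C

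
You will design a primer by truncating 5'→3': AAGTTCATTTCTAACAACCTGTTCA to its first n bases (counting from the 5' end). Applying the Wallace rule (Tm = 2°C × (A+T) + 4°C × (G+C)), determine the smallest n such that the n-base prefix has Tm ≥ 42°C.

n = 17

First 16 bases: AAGTTCATTTCTAACA → Tm = 40°C (< 42°C)
First 17 bases: AAGTTCATTTCTAACAA → Tm = 42°C (≥ 42°C)
Since every base adds ≥2°C, Tm only increases with n, so the threshold is first crossed at n = 17.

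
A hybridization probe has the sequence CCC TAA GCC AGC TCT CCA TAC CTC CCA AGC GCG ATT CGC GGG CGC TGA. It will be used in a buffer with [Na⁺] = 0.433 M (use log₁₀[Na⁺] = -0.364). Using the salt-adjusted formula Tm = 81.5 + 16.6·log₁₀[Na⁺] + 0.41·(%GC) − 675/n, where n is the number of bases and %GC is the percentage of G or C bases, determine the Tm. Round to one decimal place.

Length n = 48. T=8, C=20, G=11, A=9
G+C = 31, so %GC = 31/48 × 100 = 64.583%
Salt term: 16.6 × (-0.364) = -6.042
GC term: 0.41 × 64.583 = 26.479; length term: −675/48 = −14.062
Tm = 81.5 + (-6.042) + 26.479 − 14.062 = 87.875 → 87.9°C

87.9°C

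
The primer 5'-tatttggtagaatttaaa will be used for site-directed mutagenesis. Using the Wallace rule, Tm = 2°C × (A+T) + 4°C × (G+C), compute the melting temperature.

Counting bases: C=0, G=3, T=8, A=7
A+T = 15, G+C = 3
Tm = 4·3 + 2·15 = 12 + 30 = 42°C

42°C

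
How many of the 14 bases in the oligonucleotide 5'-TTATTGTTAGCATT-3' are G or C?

Scanning the sequence gives T=8, C=1, G=2, A=3.
Total G or C: 2 + 1 = 3

3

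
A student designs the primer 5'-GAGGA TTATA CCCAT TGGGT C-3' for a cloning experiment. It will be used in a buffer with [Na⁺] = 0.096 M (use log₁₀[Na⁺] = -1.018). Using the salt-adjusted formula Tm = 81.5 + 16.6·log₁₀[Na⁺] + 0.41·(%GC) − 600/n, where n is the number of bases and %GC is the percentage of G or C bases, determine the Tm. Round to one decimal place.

55.6°C

Length n = 21. A=5, G=6, T=6, C=4
G+C = 10, so %GC = 10/21 × 100 = 47.619%
Salt term: 16.6 × (-1.018) = -16.899
GC term: 0.41 × 47.619 = 19.524; length term: −600/21 = −28.571
Tm = 81.5 + (-16.899) + 19.524 − 28.571 = 55.554 → 55.6°C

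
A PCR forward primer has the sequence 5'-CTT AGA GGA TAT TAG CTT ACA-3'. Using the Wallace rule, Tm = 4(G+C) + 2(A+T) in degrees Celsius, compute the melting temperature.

56°C

Base counts: G=4, T=7, A=7, C=3
A+T = 14, G+C = 7
Tm = 4·7 + 2·14 = 28 + 28 = 56°C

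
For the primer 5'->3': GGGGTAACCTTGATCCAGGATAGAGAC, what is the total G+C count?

14

Counting bases: C=5, T=5, A=8, G=9
Total G or C: 9 + 5 = 14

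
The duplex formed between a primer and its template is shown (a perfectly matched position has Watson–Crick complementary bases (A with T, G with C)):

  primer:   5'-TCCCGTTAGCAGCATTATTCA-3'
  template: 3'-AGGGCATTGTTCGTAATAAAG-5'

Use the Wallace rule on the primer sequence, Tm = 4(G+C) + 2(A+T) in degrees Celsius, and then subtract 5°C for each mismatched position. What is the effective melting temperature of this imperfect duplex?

35°C

Primer base counts: A=5, T=7, G=3, C=6 → A+T=12, G+C=9
Perfect-match Tm = 2(12) + 4(9) = 24 + 36 = 60°C
Mismatches (positions where the bases are not complementary): 5 (at positions 7, 9, 10, 20, 21)
Effective Tm = 60 − 5×5 = 60 − 25 = 35°C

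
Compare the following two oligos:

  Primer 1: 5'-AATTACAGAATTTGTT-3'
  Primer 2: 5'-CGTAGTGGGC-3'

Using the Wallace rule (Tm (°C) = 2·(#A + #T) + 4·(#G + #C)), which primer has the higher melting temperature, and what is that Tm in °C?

Primer 1, 38°C

Primer 1: A+T=13, G+C=3 → Tm = 2(13)+4(3) = 38°C
Primer 2: A+T=3, G+C=7 → Tm = 2(3)+4(7) = 34°C
38°C vs 34°C → primer 1 is higher.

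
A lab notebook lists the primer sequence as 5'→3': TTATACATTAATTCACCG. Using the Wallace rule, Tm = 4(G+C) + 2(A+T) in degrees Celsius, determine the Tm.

C=4, A=6, G=1, T=7
AT pairs contribute 13, GC pairs contribute 5.
Tm = 4·5 + 2·13 = 20 + 26 = 46°C

46°C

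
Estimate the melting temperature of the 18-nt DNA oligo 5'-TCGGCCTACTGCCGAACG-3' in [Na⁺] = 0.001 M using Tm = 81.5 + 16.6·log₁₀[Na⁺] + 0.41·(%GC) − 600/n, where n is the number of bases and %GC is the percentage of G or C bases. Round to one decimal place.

25.7°C

Length n = 18. Base counts: A=3, C=7, T=3, G=5
G+C = 12, so %GC = 12/18 × 100 = 66.667%
Salt term: 16.6 × (-3) = -49.8
GC term: 0.41 × 66.667 = 27.333; length term: −600/18 = −33.333
Tm = 81.5 + (-49.8) + 27.333 − 33.333 = 25.7 → 25.7°C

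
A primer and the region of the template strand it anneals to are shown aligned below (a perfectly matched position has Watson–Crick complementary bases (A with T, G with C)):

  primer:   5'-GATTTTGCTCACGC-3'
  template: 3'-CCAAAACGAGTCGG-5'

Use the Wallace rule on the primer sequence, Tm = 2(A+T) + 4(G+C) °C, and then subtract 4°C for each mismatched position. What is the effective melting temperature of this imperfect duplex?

Primer base counts: A=2, T=5, G=3, C=4 → A+T=7, G+C=7
Perfect-match Tm = 2(7) + 4(7) = 14 + 28 = 42°C
Mismatches (positions where the bases are not complementary): 3 (at positions 2, 12, 13)
Effective Tm = 42 − 3×4 = 42 − 12 = 30°C

30°C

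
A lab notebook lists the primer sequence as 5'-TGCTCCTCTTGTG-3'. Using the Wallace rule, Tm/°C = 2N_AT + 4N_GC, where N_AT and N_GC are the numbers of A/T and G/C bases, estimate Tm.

A=0, T=6, G=3, C=4
A+T = 6, G+C = 7
Tm = 2(6) + 4(7) = 12 + 28 = 40°C

40°C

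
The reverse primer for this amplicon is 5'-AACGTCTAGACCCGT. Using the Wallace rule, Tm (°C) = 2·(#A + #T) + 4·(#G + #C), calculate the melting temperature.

46°C

Base counts: G=3, A=4, C=5, T=3
So N_AT = 7 and N_GC = 8.
Tm = 2×7 + 4×8 = 46°C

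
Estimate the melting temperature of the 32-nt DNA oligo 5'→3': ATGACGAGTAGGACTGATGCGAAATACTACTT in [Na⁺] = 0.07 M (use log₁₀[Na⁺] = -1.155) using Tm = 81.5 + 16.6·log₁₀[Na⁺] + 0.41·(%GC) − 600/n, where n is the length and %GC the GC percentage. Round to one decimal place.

Length n = 32. C=5, A=11, G=8, T=8
G+C = 13, so %GC = 13/32 × 100 = 40.625%
Salt term: 16.6 × (-1.155) = -19.173
GC term: 0.41 × 40.625 = 16.656; length term: −600/32 = −18.75
Tm = 81.5 + (-19.173) + 16.656 − 18.75 = 60.233 → 60.2°C

60.2°C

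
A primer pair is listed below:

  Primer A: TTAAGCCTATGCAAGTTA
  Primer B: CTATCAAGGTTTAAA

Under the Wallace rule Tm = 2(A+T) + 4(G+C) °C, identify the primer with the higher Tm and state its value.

Primer A: A+T=12, G+C=6 → Tm = 2(12)+4(6) = 48°C
Primer B: A+T=11, G+C=4 → Tm = 2(11)+4(4) = 38°C
48°C vs 38°C → primer A is higher.

Primer A, 48°C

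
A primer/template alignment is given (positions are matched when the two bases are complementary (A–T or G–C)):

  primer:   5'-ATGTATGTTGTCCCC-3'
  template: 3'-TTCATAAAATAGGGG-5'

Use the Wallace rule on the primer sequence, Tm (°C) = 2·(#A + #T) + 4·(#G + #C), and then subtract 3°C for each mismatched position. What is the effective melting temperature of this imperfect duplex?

35°C

Primer base counts: A=2, T=6, G=3, C=4 → A+T=8, G+C=7
Perfect-match Tm = 2(8) + 4(7) = 16 + 28 = 44°C
Mismatches (positions where the bases are not complementary): 3 (at positions 2, 7, 10)
Effective Tm = 44 − 3×3 = 44 − 9 = 35°C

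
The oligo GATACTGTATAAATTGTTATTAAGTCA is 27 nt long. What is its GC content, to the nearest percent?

Counting bases: G=4, T=11, A=10, C=2
G+C = 4 + 2 = 6 out of 27 bases
%GC = 6/27 × 100 = 22.22% ≈ 22%

22%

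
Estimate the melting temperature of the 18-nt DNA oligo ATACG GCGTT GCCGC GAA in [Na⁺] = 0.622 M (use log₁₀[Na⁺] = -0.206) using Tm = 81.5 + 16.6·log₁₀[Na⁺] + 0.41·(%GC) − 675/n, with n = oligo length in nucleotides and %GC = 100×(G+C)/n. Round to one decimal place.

Length n = 18. Counting bases: C=5, T=3, G=6, A=4
G+C = 11, so %GC = 11/18 × 100 = 61.111%
Salt term: 16.6 × (-0.206) = -3.42
GC term: 0.41 × 61.111 = 25.056; length term: −675/18 = −37.5
Tm = 81.5 + (-3.42) + 25.056 − 37.5 = 65.636 → 65.6°C

65.6°C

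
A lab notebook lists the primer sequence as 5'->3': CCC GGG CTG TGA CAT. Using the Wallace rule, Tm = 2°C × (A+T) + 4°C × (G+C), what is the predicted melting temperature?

Base counts: T=3, G=5, A=2, C=5
So N_AT = 5 and N_GC = 10.
Tm = 2(5) + 4(10) = 10 + 40 = 50°C

50°C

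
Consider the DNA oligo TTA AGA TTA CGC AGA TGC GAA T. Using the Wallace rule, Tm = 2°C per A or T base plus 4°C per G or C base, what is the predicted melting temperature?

60°C

Counting bases: A=8, T=6, C=3, G=5
A+T = 14, G+C = 8
Tm = 2(14) + 4(8) = 28 + 32 = 60°C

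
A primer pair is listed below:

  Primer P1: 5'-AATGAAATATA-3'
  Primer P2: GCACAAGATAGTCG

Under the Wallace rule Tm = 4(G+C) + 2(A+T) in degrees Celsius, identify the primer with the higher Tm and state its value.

Primer P2, 42°C

Primer P1: A+T=10, G+C=1 → Tm = 2(10)+4(1) = 24°C
Primer P2: A+T=7, G+C=7 → Tm = 2(7)+4(7) = 42°C
24°C vs 42°C → primer P2 is higher.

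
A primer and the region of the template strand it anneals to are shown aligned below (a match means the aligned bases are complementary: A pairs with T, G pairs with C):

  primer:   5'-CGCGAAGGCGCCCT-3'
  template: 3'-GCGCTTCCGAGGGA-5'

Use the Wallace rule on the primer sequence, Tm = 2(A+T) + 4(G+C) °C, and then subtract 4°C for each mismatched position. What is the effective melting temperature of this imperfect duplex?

Primer base counts: A=2, T=1, G=5, C=6 → A+T=3, G+C=11
Perfect-match Tm = 2(3) + 4(11) = 6 + 44 = 50°C
Mismatches (positions where the bases are not complementary): 1 (at position 10)
Effective Tm = 50 − 1×4 = 50 − 4 = 46°C

46°C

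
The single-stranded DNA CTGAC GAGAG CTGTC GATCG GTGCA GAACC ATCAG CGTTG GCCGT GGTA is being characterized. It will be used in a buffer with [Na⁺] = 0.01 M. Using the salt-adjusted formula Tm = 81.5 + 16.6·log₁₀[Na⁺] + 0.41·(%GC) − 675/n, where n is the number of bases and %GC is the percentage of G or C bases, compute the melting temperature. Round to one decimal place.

Length n = 49. C=12, T=10, A=10, G=17
G+C = 29, so %GC = 29/49 × 100 = 59.184%
Salt term: 16.6 × (-2) = -33.2
GC term: 0.41 × 59.184 = 24.265; length term: −675/49 = −13.776
Tm = 81.5 + (-33.2) + 24.265 − 13.776 = 58.789 → 58.8°C

58.8°C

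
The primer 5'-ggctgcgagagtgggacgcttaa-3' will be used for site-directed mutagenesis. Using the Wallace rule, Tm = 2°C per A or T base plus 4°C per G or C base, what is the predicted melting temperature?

74°C

C=4, T=4, A=5, G=10
So N_AT = 9 and N_GC = 14.
Tm = 2(9) + 4(14) = 18 + 56 = 74°C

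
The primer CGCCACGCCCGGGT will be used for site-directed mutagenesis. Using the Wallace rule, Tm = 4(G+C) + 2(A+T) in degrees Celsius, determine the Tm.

Counting bases: A=1, C=7, T=1, G=5
AT pairs contribute 2, GC pairs contribute 12.
Tm = 2×2 + 4×12 = 52°C

52°C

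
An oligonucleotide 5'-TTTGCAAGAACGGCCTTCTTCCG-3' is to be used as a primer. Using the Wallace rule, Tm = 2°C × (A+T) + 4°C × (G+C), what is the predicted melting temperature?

70°C

G=5, T=7, A=4, C=7
A+T = 11, G+C = 12
Tm = 2(11) + 4(12) = 22 + 48 = 70°C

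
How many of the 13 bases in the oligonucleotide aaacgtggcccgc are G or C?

Scanning the sequence gives C=5, A=3, T=1, G=4.
G+C = 4 + 5 = 9

9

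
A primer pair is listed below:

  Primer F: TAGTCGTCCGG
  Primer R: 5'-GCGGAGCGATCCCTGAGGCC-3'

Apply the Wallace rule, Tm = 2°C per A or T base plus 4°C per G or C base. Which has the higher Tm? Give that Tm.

Primer R, 70°C

Primer F: A+T=4, G+C=7 → Tm = 2(4)+4(7) = 36°C
Primer R: A+T=5, G+C=15 → Tm = 2(5)+4(15) = 70°C
36°C vs 70°C → primer R is higher.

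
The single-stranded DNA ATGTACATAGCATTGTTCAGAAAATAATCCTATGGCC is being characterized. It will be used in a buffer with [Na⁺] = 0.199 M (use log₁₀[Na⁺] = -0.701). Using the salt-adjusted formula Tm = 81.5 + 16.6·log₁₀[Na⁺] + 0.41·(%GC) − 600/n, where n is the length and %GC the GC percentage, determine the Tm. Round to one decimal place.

Length n = 37. G=6, A=13, T=11, C=7
G+C = 13, so %GC = 13/37 × 100 = 35.135%
Salt term: 16.6 × (-0.701) = -11.637
GC term: 0.41 × 35.135 = 14.405; length term: −600/37 = −16.216
Tm = 81.5 + (-11.637) + 14.405 − 16.216 = 68.052 → 68.1°C

68.1°C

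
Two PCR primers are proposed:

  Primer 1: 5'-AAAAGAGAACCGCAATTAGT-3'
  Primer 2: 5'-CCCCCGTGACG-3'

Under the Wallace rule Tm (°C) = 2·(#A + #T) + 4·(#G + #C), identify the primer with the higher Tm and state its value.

Primer 1: A+T=13, G+C=7 → Tm = 2(13)+4(7) = 54°C
Primer 2: A+T=2, G+C=9 → Tm = 2(2)+4(9) = 40°C
54°C vs 40°C → primer 1 is higher.

Primer 1, 54°C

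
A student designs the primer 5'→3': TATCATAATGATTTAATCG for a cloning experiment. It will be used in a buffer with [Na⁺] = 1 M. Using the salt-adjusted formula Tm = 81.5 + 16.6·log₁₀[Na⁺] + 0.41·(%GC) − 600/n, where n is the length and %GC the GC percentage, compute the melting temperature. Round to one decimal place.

Length n = 19. Scanning the sequence gives T=8, G=2, C=2, A=7.
G+C = 4, so %GC = 4/19 × 100 = 21.053%
Salt term: 16.6 × (0) = 0
GC term: 0.41 × 21.053 = 8.632; length term: −600/19 = −31.579
Tm = 81.5 + (0) + 8.632 − 31.579 = 58.553 → 58.6°C

58.6°C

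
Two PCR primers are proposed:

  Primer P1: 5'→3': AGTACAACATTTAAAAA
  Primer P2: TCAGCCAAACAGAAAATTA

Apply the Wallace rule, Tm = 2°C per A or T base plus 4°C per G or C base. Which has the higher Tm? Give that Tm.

Primer P2, 50°C

Primer P1: A+T=14, G+C=3 → Tm = 2(14)+4(3) = 40°C
Primer P2: A+T=13, G+C=6 → Tm = 2(13)+4(6) = 50°C
40°C vs 50°C → primer P2 is higher.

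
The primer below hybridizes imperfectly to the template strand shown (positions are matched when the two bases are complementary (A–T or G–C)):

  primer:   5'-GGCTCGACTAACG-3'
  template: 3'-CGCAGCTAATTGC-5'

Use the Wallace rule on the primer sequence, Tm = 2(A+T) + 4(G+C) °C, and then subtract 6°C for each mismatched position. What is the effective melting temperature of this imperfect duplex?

Primer base counts: A=3, T=2, G=4, C=4 → A+T=5, G+C=8
Perfect-match Tm = 2(5) + 4(8) = 10 + 32 = 42°C
Mismatches (positions where the bases are not complementary): 3 (at positions 2, 3, 8)
Effective Tm = 42 − 3×6 = 42 − 18 = 24°C

24°C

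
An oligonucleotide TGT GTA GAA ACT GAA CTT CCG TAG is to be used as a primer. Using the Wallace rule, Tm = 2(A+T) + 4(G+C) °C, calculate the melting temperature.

68°C

Base counts: A=7, T=7, C=4, G=6
AT pairs contribute 14, GC pairs contribute 10.
Tm = 2×14 + 4×10 = 68°C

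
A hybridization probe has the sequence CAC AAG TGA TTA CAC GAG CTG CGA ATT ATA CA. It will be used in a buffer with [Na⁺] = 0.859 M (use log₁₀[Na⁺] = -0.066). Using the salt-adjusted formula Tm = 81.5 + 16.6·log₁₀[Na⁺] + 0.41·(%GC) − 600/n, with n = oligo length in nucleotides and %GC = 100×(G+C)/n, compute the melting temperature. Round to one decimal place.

78.3°C

Length n = 32. T=7, A=12, G=6, C=7
G+C = 13, so %GC = 13/32 × 100 = 40.625%
Salt term: 16.6 × (-0.066) = -1.096
GC term: 0.41 × 40.625 = 16.656; length term: −600/32 = −18.75
Tm = 81.5 + (-1.096) + 16.656 − 18.75 = 78.31 → 78.3°C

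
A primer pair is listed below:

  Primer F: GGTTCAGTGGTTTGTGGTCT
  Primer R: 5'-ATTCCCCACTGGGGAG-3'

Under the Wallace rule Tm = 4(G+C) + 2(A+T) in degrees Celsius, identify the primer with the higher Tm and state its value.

Primer F, 60°C

Primer F: A+T=10, G+C=10 → Tm = 2(10)+4(10) = 60°C
Primer R: A+T=6, G+C=10 → Tm = 2(6)+4(10) = 52°C
60°C vs 52°C → primer F is higher.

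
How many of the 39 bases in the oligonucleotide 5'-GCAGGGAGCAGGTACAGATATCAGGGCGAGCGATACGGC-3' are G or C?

C=8, A=11, G=16, T=4
G+C = 16 + 8 = 24

24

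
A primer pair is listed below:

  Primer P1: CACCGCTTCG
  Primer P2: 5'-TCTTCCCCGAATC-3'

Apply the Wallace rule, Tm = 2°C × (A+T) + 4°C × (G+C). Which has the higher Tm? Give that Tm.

Primer P1: A+T=3, G+C=7 → Tm = 2(3)+4(7) = 34°C
Primer P2: A+T=6, G+C=7 → Tm = 2(6)+4(7) = 40°C
34°C vs 40°C → primer P2 is higher.

Primer P2, 40°C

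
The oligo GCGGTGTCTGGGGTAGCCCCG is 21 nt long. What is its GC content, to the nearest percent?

76%

Counting bases: T=4, A=1, G=10, C=6
G+C = 10 + 6 = 16 out of 21 bases
%GC = 16/21 × 100 = 76.19% ≈ 76%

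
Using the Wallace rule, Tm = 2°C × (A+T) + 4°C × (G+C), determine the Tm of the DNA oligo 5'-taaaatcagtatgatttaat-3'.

46°C

Base counts: G=2, C=1, T=8, A=9
AT pairs contribute 17, GC pairs contribute 3.
Tm = 2×17 + 4×3 = 46°C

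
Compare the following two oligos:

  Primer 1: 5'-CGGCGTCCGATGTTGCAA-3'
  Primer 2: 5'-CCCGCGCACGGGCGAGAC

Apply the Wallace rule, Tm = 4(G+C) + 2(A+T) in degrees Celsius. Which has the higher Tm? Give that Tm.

Primer 2, 66°C

Primer 1: A+T=7, G+C=11 → Tm = 2(7)+4(11) = 58°C
Primer 2: A+T=3, G+C=15 → Tm = 2(3)+4(15) = 66°C
58°C vs 66°C → primer 2 is higher.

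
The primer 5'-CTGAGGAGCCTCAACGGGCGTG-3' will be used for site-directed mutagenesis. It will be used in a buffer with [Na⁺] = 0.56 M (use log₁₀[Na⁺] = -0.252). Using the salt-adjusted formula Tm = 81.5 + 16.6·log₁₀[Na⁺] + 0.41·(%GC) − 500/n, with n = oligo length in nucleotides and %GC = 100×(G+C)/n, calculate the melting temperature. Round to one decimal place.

82.5°C

Length n = 22. Counting bases: A=4, G=9, T=3, C=6
G+C = 15, so %GC = 15/22 × 100 = 68.182%
Salt term: 16.6 × (-0.252) = -4.183
GC term: 0.41 × 68.182 = 27.955; length term: −500/22 = −22.727
Tm = 81.5 + (-4.183) + 27.955 − 22.727 = 82.545 → 82.5°C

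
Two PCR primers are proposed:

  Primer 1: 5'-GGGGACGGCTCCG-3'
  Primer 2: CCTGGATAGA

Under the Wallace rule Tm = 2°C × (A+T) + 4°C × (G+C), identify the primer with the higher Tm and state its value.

Primer 1: A+T=2, G+C=11 → Tm = 2(2)+4(11) = 48°C
Primer 2: A+T=5, G+C=5 → Tm = 2(5)+4(5) = 30°C
48°C vs 30°C → primer 1 is higher.

Primer 1, 48°C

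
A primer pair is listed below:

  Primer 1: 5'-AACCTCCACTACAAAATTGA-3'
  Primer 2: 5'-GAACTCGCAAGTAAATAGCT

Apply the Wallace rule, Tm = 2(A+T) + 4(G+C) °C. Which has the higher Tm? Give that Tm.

Primer 1: A+T=13, G+C=7 → Tm = 2(13)+4(7) = 54°C
Primer 2: A+T=12, G+C=8 → Tm = 2(12)+4(8) = 56°C
54°C vs 56°C → primer 2 is higher.

Primer 2, 56°C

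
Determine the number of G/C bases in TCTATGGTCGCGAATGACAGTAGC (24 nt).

Base counts: G=7, A=6, C=5, T=6
G+C = 7 + 5 = 12

12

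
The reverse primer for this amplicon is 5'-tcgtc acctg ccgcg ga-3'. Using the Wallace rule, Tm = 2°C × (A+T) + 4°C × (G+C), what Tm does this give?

Counting bases: G=5, C=7, T=3, A=2
AT pairs contribute 5, GC pairs contribute 12.
Tm = 2×5 + 4×12 = 58°C

58°C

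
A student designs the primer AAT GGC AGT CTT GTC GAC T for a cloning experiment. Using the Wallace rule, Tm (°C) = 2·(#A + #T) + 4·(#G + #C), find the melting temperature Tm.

T=6, A=4, C=4, G=5
AT pairs contribute 10, GC pairs contribute 9.
Tm = 2×10 + 4×9 = 56°C

56°C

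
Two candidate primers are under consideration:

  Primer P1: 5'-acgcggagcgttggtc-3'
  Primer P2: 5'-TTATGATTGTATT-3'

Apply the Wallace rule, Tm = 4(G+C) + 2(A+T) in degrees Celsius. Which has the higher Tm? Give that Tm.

Primer P1, 54°C

Primer P1: A+T=5, G+C=11 → Tm = 2(5)+4(11) = 54°C
Primer P2: A+T=11, G+C=2 → Tm = 2(11)+4(2) = 30°C
54°C vs 30°C → primer P1 is higher.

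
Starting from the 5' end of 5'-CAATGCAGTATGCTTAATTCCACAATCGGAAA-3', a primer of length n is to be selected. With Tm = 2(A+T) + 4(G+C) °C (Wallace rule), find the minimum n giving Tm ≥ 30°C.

First 10 bases: CAATGCAGTA → Tm = 28°C (< 30°C)
First 11 bases: CAATGCAGTAT → Tm = 30°C (≥ 30°C)
Since every base adds ≥2°C, Tm only increases with n, so the threshold is first crossed at n = 11.

n = 11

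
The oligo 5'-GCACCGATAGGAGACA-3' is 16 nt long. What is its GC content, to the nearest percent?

Scanning the sequence gives G=5, T=1, C=4, A=6.
G+C = 5 + 4 = 9 out of 16 bases
%GC = 9/16 × 100 = 56.25% ≈ 56%

56%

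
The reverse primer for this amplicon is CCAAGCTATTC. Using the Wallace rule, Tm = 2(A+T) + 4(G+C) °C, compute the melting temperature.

Base counts: T=3, G=1, C=4, A=3
So N_AT = 6 and N_GC = 5.
Tm = 4·5 + 2·6 = 20 + 12 = 32°C

32°C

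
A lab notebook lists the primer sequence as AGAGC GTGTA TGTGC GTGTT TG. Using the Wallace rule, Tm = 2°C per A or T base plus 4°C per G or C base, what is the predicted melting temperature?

Scanning the sequence gives G=9, C=2, T=8, A=3.
So N_AT = 11 and N_GC = 11.
Tm = 2×11 + 4×11 = 66°C

66°C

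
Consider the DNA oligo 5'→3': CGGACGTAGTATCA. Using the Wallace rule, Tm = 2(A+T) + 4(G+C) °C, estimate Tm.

Base counts: T=3, C=3, G=4, A=4
A+T = 7, G+C = 7
Tm = 2(7) + 4(7) = 14 + 28 = 42°C

42°C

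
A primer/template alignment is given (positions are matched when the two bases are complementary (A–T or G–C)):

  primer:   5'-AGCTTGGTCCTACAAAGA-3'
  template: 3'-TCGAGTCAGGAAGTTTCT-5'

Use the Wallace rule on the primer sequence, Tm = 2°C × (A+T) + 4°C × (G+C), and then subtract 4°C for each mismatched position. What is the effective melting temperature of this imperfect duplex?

Primer base counts: A=6, T=4, G=4, C=4 → A+T=10, G+C=8
Perfect-match Tm = 2(10) + 4(8) = 20 + 32 = 52°C
Mismatches (positions where the bases are not complementary): 3 (at positions 5, 6, 12)
Effective Tm = 52 − 3×4 = 52 − 12 = 40°C

40°C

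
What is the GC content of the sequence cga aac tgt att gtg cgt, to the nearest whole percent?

44%

Base counts: A=4, C=3, G=5, T=6
G+C = 5 + 3 = 8 out of 18 bases
%GC = 8/18 × 100 = 44.44% ≈ 44%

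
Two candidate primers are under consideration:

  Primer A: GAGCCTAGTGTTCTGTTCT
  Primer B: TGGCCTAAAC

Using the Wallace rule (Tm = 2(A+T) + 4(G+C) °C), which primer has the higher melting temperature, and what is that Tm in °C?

Primer A, 56°C

Primer A: A+T=10, G+C=9 → Tm = 2(10)+4(9) = 56°C
Primer B: A+T=5, G+C=5 → Tm = 2(5)+4(5) = 30°C
56°C vs 30°C → primer A is higher.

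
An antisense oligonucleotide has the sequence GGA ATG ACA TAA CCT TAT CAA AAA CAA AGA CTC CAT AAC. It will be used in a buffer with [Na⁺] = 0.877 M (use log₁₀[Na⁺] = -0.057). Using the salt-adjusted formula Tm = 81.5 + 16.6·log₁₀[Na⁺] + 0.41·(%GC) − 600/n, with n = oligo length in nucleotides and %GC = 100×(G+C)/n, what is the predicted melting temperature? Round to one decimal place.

Length n = 39. Base counts: G=4, A=19, C=9, T=7
G+C = 13, so %GC = 13/39 × 100 = 33.333%
Salt term: 16.6 × (-0.057) = -0.946
GC term: 0.41 × 33.333 = 13.667; length term: −600/39 = −15.385
Tm = 81.5 + (-0.946) + 13.667 − 15.385 = 78.836 → 78.8°C

78.8°C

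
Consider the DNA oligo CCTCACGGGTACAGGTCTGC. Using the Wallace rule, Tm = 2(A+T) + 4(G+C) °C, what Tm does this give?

Counting bases: C=7, T=4, A=3, G=6
So N_AT = 7 and N_GC = 13.
Tm = 2(7) + 4(13) = 14 + 52 = 66°C

66°C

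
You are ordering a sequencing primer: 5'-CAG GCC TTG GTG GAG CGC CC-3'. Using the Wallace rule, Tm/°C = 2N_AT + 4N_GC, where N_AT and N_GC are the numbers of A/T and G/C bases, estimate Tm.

70°C

Counting bases: T=3, A=2, G=8, C=7
So N_AT = 5 and N_GC = 15.
Tm = 2(5) + 4(15) = 10 + 60 = 70°C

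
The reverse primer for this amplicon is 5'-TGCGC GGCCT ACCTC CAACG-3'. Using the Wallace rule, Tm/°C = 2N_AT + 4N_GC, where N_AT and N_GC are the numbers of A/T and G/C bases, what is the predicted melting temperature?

68°C

G=5, T=3, A=3, C=9
So N_AT = 6 and N_GC = 14.
Tm = 2×6 + 4×14 = 68°C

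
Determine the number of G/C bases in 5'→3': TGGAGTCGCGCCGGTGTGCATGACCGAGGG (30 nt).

Base counts: C=7, G=14, T=5, A=4
Total G or C: 14 + 7 = 21

21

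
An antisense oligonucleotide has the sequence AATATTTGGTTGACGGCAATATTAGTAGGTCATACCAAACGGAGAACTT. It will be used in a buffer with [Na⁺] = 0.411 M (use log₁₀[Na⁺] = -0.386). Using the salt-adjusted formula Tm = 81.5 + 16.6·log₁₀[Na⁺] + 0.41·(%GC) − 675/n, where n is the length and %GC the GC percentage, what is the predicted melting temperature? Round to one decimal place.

76.4°C

Length n = 49. A=17, G=11, T=14, C=7
G+C = 18, so %GC = 18/49 × 100 = 36.735%
Salt term: 16.6 × (-0.386) = -6.408
GC term: 0.41 × 36.735 = 15.061; length term: −675/49 = −13.776
Tm = 81.5 + (-6.408) + 15.061 − 13.776 = 76.377 → 76.4°C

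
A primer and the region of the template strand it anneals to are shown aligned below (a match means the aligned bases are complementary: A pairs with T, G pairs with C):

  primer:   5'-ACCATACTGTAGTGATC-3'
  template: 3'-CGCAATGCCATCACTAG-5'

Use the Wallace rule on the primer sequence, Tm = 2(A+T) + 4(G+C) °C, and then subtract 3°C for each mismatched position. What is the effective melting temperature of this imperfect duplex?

Primer base counts: A=5, T=5, G=3, C=4 → A+T=10, G+C=7
Perfect-match Tm = 2(10) + 4(7) = 20 + 28 = 48°C
Mismatches (positions where the bases are not complementary): 4 (at positions 1, 3, 4, 8)
Effective Tm = 48 − 4×3 = 48 − 12 = 36°C

36°C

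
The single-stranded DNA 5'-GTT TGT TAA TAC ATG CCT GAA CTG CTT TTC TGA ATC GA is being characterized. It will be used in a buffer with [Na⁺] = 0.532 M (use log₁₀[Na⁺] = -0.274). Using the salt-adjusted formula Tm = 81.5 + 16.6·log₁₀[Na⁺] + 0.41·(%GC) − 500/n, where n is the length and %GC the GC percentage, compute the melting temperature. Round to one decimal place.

78.9°C

Length n = 38. Scanning the sequence gives C=7, T=15, G=7, A=9.
G+C = 14, so %GC = 14/38 × 100 = 36.842%
Salt term: 16.6 × (-0.274) = -4.548
GC term: 0.41 × 36.842 = 15.105; length term: −500/38 = −13.158
Tm = 81.5 + (-4.548) + 15.105 − 13.158 = 78.899 → 78.9°C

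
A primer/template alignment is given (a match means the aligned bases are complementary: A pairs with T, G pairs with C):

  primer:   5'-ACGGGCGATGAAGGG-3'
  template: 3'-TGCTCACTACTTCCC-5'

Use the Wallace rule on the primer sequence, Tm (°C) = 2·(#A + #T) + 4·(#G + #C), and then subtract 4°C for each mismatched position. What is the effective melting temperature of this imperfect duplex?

42°C

Primer base counts: A=4, T=1, G=8, C=2 → A+T=5, G+C=10
Perfect-match Tm = 2(5) + 4(10) = 10 + 40 = 50°C
Mismatches (positions where the bases are not complementary): 2 (at positions 4, 6)
Effective Tm = 50 − 2×4 = 50 − 8 = 42°C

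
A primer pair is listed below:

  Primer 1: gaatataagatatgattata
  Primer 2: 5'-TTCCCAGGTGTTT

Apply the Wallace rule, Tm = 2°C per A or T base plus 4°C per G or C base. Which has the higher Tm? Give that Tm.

Primer 1, 46°C

Primer 1: A+T=17, G+C=3 → Tm = 2(17)+4(3) = 46°C
Primer 2: A+T=7, G+C=6 → Tm = 2(7)+4(6) = 38°C
46°C vs 38°C → primer 1 is higher.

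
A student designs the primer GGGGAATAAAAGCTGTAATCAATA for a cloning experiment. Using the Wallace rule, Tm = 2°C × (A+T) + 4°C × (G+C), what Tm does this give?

64°C

Base counts: C=2, A=11, G=6, T=5
So N_AT = 16 and N_GC = 8.
Tm = 4·8 + 2·16 = 32 + 32 = 64°C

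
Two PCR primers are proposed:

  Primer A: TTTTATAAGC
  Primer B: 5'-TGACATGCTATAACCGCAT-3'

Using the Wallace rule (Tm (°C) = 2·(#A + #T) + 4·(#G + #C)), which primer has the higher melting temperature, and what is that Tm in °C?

Primer A: A+T=8, G+C=2 → Tm = 2(8)+4(2) = 24°C
Primer B: A+T=11, G+C=8 → Tm = 2(11)+4(8) = 54°C
24°C vs 54°C → primer B is higher.

Primer B, 54°C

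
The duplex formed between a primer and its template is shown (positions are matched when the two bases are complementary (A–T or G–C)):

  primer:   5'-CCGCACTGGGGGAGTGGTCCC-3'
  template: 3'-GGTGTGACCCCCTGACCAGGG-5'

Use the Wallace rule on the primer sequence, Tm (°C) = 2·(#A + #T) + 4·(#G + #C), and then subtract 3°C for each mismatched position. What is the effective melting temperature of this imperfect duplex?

68°C

Primer base counts: A=2, T=3, G=9, C=7 → A+T=5, G+C=16
Perfect-match Tm = 2(5) + 4(16) = 10 + 64 = 74°C
Mismatches (positions where the bases are not complementary): 2 (at positions 3, 14)
Effective Tm = 74 − 2×3 = 74 − 6 = 68°C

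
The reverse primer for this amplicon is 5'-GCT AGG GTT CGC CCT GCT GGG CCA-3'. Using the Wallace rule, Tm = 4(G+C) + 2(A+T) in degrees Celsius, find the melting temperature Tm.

Base counts: T=5, A=2, C=8, G=9
AT pairs contribute 7, GC pairs contribute 17.
Tm = 2×7 + 4×17 = 82°C

82°C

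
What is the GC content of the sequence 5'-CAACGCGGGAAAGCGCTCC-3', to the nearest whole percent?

A=5, G=6, C=7, T=1
G+C = 6 + 7 = 13 out of 19 bases
%GC = 13/19 × 100 = 68.42% ≈ 68%

68%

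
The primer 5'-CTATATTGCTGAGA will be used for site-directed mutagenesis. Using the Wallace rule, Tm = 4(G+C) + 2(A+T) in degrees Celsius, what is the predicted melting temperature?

Counting bases: C=2, A=4, G=3, T=5
AT pairs contribute 9, GC pairs contribute 5.
Tm = 2(9) + 4(5) = 18 + 20 = 38°C

38°C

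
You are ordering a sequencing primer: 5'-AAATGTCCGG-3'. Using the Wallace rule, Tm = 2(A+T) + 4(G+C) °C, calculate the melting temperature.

30°C

Scanning the sequence gives G=3, C=2, A=3, T=2.
AT pairs contribute 5, GC pairs contribute 5.
Tm = 2×5 + 4×5 = 30°C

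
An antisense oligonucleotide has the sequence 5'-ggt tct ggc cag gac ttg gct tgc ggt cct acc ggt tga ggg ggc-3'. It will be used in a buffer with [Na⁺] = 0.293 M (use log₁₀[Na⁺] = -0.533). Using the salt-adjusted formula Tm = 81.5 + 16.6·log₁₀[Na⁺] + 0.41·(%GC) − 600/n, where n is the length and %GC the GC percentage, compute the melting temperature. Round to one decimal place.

Length n = 45. Counting bases: G=19, C=11, T=11, A=4
G+C = 30, so %GC = 30/45 × 100 = 66.667%
Salt term: 16.6 × (-0.533) = -8.848
GC term: 0.41 × 66.667 = 27.333; length term: −600/45 = −13.333
Tm = 81.5 + (-8.848) + 27.333 − 13.333 = 86.652 → 86.7°C

86.7°C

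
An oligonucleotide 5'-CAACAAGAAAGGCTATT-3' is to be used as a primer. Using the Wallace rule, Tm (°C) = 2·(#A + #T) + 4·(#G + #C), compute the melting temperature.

Scanning the sequence gives A=8, T=3, C=3, G=3.
A+T = 11, G+C = 6
Tm = 2×11 + 4×6 = 46°C

46°C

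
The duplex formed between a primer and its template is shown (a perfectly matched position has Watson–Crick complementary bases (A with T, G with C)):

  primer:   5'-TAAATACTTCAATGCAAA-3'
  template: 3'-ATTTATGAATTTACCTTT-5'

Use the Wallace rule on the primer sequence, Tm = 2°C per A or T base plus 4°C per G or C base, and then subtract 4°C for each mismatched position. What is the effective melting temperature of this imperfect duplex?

Primer base counts: A=9, T=5, G=1, C=3 → A+T=14, G+C=4
Perfect-match Tm = 2(14) + 4(4) = 28 + 16 = 44°C
Mismatches (positions where the bases are not complementary): 2 (at positions 10, 15)
Effective Tm = 44 − 2×4 = 44 − 8 = 36°C

36°C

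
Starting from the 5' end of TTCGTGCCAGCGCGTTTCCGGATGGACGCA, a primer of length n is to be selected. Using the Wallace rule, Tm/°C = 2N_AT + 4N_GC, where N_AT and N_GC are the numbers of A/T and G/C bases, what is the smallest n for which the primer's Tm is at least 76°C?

n = 24

First 23 bases: TTCGTGCCAGCGCGTTTCCGGAT → Tm = 74°C (< 76°C)
First 24 bases: TTCGTGCCAGCGCGTTTCCGGATG → Tm = 78°C (≥ 76°C)
Since every base adds ≥2°C, Tm only increases with n, so the threshold is first crossed at n = 24.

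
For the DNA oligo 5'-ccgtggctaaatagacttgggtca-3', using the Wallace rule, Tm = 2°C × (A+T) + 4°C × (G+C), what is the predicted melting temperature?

72°C

A=6, C=5, G=7, T=6
A+T = 12, G+C = 12
Tm = 2×12 + 4×12 = 72°C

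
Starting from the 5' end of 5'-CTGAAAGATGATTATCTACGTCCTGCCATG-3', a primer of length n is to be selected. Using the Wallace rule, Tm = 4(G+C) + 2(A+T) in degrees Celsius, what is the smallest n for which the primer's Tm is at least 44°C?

First 16 bases: CTGAAAGATGATTATC → Tm = 42°C (< 44°C)
First 17 bases: CTGAAAGATGATTATCT → Tm = 44°C (≥ 44°C)
Since every base adds ≥2°C, Tm only increases with n, so the threshold is first crossed at n = 17.

n = 17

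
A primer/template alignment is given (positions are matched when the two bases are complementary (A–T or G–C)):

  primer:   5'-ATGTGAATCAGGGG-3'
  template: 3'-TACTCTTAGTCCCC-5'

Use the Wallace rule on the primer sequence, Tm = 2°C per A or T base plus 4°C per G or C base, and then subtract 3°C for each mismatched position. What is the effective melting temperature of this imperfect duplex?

Primer base counts: A=4, T=3, G=6, C=1 → A+T=7, G+C=7
Perfect-match Tm = 2(7) + 4(7) = 14 + 28 = 42°C
Mismatches (positions where the bases are not complementary): 1 (at position 4)
Effective Tm = 42 − 1×3 = 42 − 3 = 39°C

39°C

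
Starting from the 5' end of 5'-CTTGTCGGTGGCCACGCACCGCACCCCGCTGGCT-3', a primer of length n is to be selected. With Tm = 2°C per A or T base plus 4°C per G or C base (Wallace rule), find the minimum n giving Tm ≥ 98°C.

First 27 bases: CTTGTCGGTGGCCACGCACCGCACCCC → Tm = 94°C (< 98°C)
First 28 bases: CTTGTCGGTGGCCACGCACCGCACCCCG → Tm = 98°C (≥ 98°C)
Since every base adds ≥2°C, Tm only increases with n, so the threshold is first crossed at n = 28.

n = 28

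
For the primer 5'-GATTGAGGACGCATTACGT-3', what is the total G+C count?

9

A=5, T=5, C=3, G=6
Total G or C: 6 + 3 = 9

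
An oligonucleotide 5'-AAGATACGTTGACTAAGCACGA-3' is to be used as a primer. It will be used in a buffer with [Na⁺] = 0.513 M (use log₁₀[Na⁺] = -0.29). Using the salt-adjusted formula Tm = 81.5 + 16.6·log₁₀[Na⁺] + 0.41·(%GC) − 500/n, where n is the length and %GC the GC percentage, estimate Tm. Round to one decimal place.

70.7°C

Length n = 22. Scanning the sequence gives A=9, G=5, C=4, T=4.
G+C = 9, so %GC = 9/22 × 100 = 40.909%
Salt term: 16.6 × (-0.29) = -4.814
GC term: 0.41 × 40.909 = 16.773; length term: −500/22 = −22.727
Tm = 81.5 + (-4.814) + 16.773 − 22.727 = 70.732 → 70.7°C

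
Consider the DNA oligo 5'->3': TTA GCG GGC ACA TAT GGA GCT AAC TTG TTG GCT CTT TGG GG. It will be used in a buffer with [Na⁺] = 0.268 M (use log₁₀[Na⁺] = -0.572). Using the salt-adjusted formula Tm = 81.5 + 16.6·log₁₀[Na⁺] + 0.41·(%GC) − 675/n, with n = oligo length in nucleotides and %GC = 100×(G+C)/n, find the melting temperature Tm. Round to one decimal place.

Length n = 41. G=14, A=7, C=7, T=13
G+C = 21, so %GC = 21/41 × 100 = 51.22%
Salt term: 16.6 × (-0.572) = -9.495
GC term: 0.41 × 51.22 = 21; length term: −675/41 = −16.463
Tm = 81.5 + (-9.495) + 21 − 16.463 = 76.542 → 76.5°C

76.5°C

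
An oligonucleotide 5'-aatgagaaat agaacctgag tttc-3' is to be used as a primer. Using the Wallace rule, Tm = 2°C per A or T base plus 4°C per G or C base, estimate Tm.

Counting bases: C=3, A=10, T=6, G=5
AT pairs contribute 16, GC pairs contribute 8.
Tm = 2×16 + 4×8 = 64°C

64°C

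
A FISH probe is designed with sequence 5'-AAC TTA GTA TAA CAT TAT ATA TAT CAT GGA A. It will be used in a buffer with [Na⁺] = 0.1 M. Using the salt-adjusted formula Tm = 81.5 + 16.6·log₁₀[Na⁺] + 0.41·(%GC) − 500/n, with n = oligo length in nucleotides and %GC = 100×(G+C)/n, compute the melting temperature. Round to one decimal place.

Length n = 31. G=3, T=11, C=3, A=14
G+C = 6, so %GC = 6/31 × 100 = 19.355%
Salt term: 16.6 × (-1) = -16.6
GC term: 0.41 × 19.355 = 7.936; length term: −500/31 = −16.129
Tm = 81.5 + (-16.6) + 7.936 − 16.129 = 56.707 → 56.7°C

56.7°C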